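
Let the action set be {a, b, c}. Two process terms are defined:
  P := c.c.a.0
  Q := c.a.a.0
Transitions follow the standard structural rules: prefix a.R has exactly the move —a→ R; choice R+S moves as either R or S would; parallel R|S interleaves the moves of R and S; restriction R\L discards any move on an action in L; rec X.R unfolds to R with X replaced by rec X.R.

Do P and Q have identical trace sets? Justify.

Reachable graph of P (4 states):
  m0 = c.c.a.0 has moves =c=> m1
  m1 = c.a.0 has moves =c=> m2
  m2 = a.0 has moves =a=> m3
  m3 = 0 has moves deadlocked
Reachable graph of Q (4 states):
  n0 = c.a.a.0 has moves =c=> n1
  n1 = a.a.0 has moves =a=> n2
  n2 = a.0 has moves =a=> n3
  n3 = 0 has moves deadlocked
Trace ⟨cc⟩ through P, begin at {m0}:
  after c @ step 1: {m1}
  after c @ step 2: {m2}
  — P admits the full trace.
Trace ⟨cc⟩ through Q, begin at {n0}:
  after c @ step 1: {n1}
  after c @ step 2: ∅ (Q stuck)

NO — witness ⟨cc⟩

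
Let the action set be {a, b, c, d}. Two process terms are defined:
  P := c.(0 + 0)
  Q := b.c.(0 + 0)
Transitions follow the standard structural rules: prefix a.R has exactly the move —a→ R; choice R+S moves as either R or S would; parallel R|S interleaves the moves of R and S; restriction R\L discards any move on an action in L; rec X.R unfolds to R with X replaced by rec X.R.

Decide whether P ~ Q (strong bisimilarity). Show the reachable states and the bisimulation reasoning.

LTS(P): 2 reachable states
  u0 = c.(0 + 0) :: -c-> u1
  u1 = 0 + 0 :: (no moves)
LTS(Q): 3 reachable states
  v0 = b.c.(0 + 0) :: -b-> v1
  v1 = c.(0 + 0) :: -c-> v2
  v2 = 0 + 0 :: (no moves)
Bisimilarity quotient blocks:
  B0 = {u0, v1}
  B1 = {u1, v2}
  B2 = {v0}
u0 ∈ B0, v0 ∈ B2 → different blocks

NO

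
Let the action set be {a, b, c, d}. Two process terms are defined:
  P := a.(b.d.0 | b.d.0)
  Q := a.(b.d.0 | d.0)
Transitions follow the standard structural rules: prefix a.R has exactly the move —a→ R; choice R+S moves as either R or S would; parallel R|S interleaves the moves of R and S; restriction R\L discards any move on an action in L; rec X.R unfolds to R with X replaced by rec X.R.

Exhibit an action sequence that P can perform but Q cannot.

P's transition system — 10 states:
  p0 = a.(b.d.0 | b.d.0) ⊢ -a-> p1
  p1 = b.d.0 | b.d.0 ⊢ -b-> p2, -b-> p3
  p2 = b.d.0 | d.0 ⊢ -b-> p4, -d-> p5
  p3 = d.0 | b.d.0 ⊢ -b-> p4, -d-> p6
  p4 = d.0 | d.0 ⊢ -d-> p7, -d-> p8
  p5 = b.d.0 | 0 ⊢ -b-> p8
  p6 = 0 | b.d.0 ⊢ -b-> p7
  p7 = 0 | d.0 ⊢ -d-> p9
  p8 = d.0 | 0 ⊢ -d-> p9
  p9 = 0 | 0 ⊢ (no moves)
Q's transition system — 7 states:
  q0 = a.(b.d.0 | d.0) ⊢ -a-> q1
  q1 = b.d.0 | d.0 ⊢ -b-> q2, -d-> q3
  q2 = d.0 | d.0 ⊢ -d-> q4, -d-> q5
  q3 = b.d.0 | 0 ⊢ -b-> q5
  q4 = 0 | d.0 ⊢ -d-> q6
  q5 = d.0 | 0 ⊢ -d-> q6
  q6 = 0 | 0 ⊢ (no moves)
Executing abb from P (initial set {p0}):
  [1] a ⇒ {p1}
  [2] b ⇒ {p2, p3}
  [3] b ⇒ {p4}
  P completes σ.
Executing abb from Q (initial set {q0}):
  [1] a ⇒ {q1}
  [2] b ⇒ {q2}
  [3] b ⇒ no successor for Q

abb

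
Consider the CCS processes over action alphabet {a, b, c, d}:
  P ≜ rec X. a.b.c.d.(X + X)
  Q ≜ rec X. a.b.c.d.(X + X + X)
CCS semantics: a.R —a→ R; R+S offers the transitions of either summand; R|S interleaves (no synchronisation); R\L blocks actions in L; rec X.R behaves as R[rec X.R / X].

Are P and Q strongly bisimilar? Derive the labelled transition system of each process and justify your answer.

Reachable graph of P (5 states):
  u0 = rec X. a.b.c.d.(X + X) :: =a=> u1
  u1 = b.c.d.((rec X. a.b.c.d.(X + X)) + (rec X. a.b.c.d.(X + X))) :: =b=> u2
  u2 = c.d.((rec X. a.b.c.d.(X + X)) + (rec X. a.b.c.d.(X + X))) :: =c=> u3
  u3 = d.((rec X. a.b.c.d.(X + X)) + (rec X. a.b.c.d.(X + X))) :: =d=> u4
  u4 = (rec X. a.b.c.d.(X + X)) + (rec X. a.b.c.d.(X + X)) :: =a=> u1
Reachable graph of Q (5 states):
  v0 = rec X. a.b.c.d.(X + X + X) :: =a=> v1
  v1 = b.c.d.((rec X. a.b.c.d.(X + X + X)) + (rec X. a.b.c.d.(X + X + X)) + (rec X. a.b.c.d.(X + X + X))) :: =b=> v2
  v2 = c.d.((rec X. a.b.c.d.(X + X + X)) + (rec X. a.b.c.d.(X + X + X)) + (rec X. a.b.c.d.(X + X + X))) :: =c=> v3
  v3 = d.((rec X. a.b.c.d.(X + X + X)) + (rec X. a.b.c.d.(X + X + X)) + (rec X. a.b.c.d.(X + X + X))) :: =d=> v4
  v4 = (rec X. a.b.c.d.(X + X + X)) + (rec X. a.b.c.d.(X + X + X)) + (rec X. a.b.c.d.(X + X + X)) :: =a=> v1
Coarsest stable partition (strong bisimilarity classes):
  B0 = {u0, u4, v0, v4}
  B1 = {u1, v1}
  B2 = {u2, v2}
  B3 = {u3, v3}
u0 ∈ B0, v0 ∈ B0 → same block

YES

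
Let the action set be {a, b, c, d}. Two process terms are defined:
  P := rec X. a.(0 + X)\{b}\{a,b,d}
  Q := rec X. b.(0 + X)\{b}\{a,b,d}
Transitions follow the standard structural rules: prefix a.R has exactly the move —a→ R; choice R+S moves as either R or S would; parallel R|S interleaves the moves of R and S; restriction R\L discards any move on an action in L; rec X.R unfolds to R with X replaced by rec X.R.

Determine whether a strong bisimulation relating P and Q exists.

P's transition system — 2 states:
  s0 = rec X. a.(0 + X)\{b}\{a,b,d} → -a-> s1
  s1 = (0 + (rec X. a.(0 + X)\{b}\{a,b,d}))\{b}\{a,b,d} → deadlocked
Q's transition system — 2 states:
  t0 = rec X. b.(0 + X)\{b}\{a,b,d} → -b-> t1
  t1 = (0 + (rec X. b.(0 + X)\{b}\{a,b,d}))\{b}\{a,b,d} → deadlocked
Coarsest stable partition (strong bisimilarity classes):
  B0 = {s0}
  B1 = {s1, t1}
  B2 = {t0}
s0 ∈ B0, t0 ∈ B2 → different blocks

not bisimilar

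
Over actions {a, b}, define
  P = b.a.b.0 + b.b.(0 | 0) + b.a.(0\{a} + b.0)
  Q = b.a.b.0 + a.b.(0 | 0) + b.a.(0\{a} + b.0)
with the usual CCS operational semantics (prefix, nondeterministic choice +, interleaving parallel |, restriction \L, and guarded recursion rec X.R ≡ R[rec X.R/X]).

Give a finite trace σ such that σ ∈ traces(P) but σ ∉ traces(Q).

bb

P's transition system — 8 states:
  u0 = b.a.b.0 + b.b.(0 | 0) + b.a.(0\{a} + b.0) | —b→ u1, —b→ u2, —b→ u3
  u1 = a.(0\{a} + b.0) | —a→ u4
  u2 = a.b.0 | —a→ u5
  u3 = b.(0 | 0) | —b→ u6
  u4 = 0\{a} + b.0 | —b→ u7
  u5 = b.0 | —b→ u7
  u6 = 0 | 0 | ∅
  u7 = 0 | ∅
Q's transition system — 8 states:
  v0 = b.a.b.0 + a.b.(0 | 0) + b.a.(0\{a} + b.0) | —a→ v1, —b→ v2, —b→ v3
  v1 = b.(0 | 0) | —b→ v4
  v2 = a.(0\{a} + b.0) | —a→ v5
  v3 = a.b.0 | —a→ v6
  v4 = 0 | 0 | ∅
  v5 = 0\{a} + b.0 | —b→ v7
  v6 = b.0 | —b→ v7
  v7 = 0 | ∅
Executing bb from P (initial set {u0}):
  after b @ step 1: {u1, u2, u3}
  after b @ step 2: {u6}
  ✓ P
Executing bb from Q (initial set {v0}):
  after b @ step 1: {v2, v3}
  after b @ step 2: ∅ (Q stuck)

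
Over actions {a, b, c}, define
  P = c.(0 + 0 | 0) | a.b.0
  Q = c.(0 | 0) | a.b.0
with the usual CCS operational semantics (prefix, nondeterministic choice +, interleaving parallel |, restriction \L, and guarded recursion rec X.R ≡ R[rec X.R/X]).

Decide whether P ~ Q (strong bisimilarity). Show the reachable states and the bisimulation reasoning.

YES

Reachable graph of P (6 states):
  u0 = c.(0 + 0 | 0) | a.b.0 → -a-> u1, -c-> u2
  u1 = c.(0 + 0 | 0) | b.0 → -b-> u3, -c-> u4
  u2 = (0 + 0 | 0) | a.b.0 → -a-> u4
  u3 = c.(0 + 0 | 0) | 0 → -c-> u5
  u4 = (0 + 0 | 0) | b.0 → -b-> u5
  u5 = (0 + 0 | 0) | 0 → deadlocked
Reachable graph of Q (6 states):
  v0 = c.(0 | 0) | a.b.0 → -a-> v1, -c-> v2
  v1 = c.(0 | 0) | b.0 → -b-> v3, -c-> v4
  v2 = 0 | 0 | a.b.0 → -a-> v4
  v3 = c.(0 | 0) | 0 → -c-> v5
  v4 = 0 | 0 | b.0 → -b-> v5
  v5 = 0 | 0 | 0 → deadlocked
Partition-refinement fixed point:
  B0 = {u0, v0}
  B1 = {u1, v1}
  B2 = {u4, v4}
  B3 = {u5, v5}
  B4 = {u3, v3}
  B5 = {u2, v2}
u0 ∈ B0, v0 ∈ B0 → same block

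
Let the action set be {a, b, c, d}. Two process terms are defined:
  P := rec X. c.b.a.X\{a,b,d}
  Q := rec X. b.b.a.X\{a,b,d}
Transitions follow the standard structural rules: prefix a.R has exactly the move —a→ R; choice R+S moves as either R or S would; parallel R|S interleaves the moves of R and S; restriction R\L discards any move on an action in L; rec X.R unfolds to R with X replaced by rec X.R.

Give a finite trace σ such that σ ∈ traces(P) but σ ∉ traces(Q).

LTS(P): 5 reachable states
  m0 = rec X. c.b.a.X\{a,b,d} :: =c=> m1
  m1 = b.a.(rec X. c.b.a.X\{a,b,d})\{a,b,d} :: =b=> m2
  m2 = a.(rec X. c.b.a.X\{a,b,d})\{a,b,d} :: =a=> m3
  m3 = (rec X. c.b.a.X\{a,b,d})\{a,b,d} :: =c=> m4
  m4 = (b.a.(rec X. c.b.a.X\{a,b,d})\{a,b,d})\{a,b,d} :: stopped
LTS(Q): 4 reachable states
  n0 = rec X. b.b.a.X\{a,b,d} :: =b=> n1
  n1 = b.a.(rec X. b.b.a.X\{a,b,d})\{a,b,d} :: =b=> n2
  n2 = a.(rec X. b.b.a.X\{a,b,d})\{a,b,d} :: =a=> n3
  n3 = (rec X. b.b.a.X\{a,b,d})\{a,b,d} :: stopped
Run σ = ⟨c⟩ on P: start {m0}
  [1] c ⇒ {m1}
  P completes σ.
Run σ = ⟨c⟩ on Q: start {n0}
  [1] c ⇒ ∅ (Q stuck)

c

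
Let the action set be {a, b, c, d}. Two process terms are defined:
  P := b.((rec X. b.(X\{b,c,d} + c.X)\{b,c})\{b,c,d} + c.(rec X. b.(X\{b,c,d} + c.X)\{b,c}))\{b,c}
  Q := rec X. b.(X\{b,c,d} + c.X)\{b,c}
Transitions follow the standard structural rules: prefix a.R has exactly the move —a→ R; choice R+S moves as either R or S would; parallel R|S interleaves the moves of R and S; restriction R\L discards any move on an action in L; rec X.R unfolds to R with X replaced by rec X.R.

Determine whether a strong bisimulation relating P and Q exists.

P's transition system — 2 states:
  m0 = b.((rec X. b.(X\{b,c,d} + c.X)\{b,c})\{b,c,d} + c.(rec X. b.(X\{b,c,d} + c.X)\{b,c}))\{b,c} has moves --b--▸ m1
  m1 = ((rec X. b.(X\{b,c,d} + c.X)\{b,c})\{b,c,d} + c.(rec X. b.(X\{b,c,d} + c.X)\{b,c}))\{b,c} has moves stopped
Q's transition system — 2 states:
  n0 = rec X. b.(X\{b,c,d} + c.X)\{b,c} has moves --b--▸ n1
  n1 = ((rec X. b.(X\{b,c,d} + c.X)\{b,c})\{b,c,d} + c.(rec X. b.(X\{b,c,d} + c.X)\{b,c}))\{b,c} has moves stopped
Bisimilarity quotient blocks:
  B0 = {m0, n0}
  B1 = {m1, n1}
m0 ∈ B0, n0 ∈ B0 → same block

bisimilar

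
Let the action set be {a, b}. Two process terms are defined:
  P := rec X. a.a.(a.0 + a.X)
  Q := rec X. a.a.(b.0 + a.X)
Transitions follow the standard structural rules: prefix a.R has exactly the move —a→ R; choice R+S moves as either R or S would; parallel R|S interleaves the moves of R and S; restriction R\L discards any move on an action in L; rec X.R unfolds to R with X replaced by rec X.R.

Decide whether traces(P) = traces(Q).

traces(P) ≠ traces(Q) — witness ⟨aab⟩

Reachable graph of P (4 states):
  s0 = rec X. a.a.(a.0 + a.X) → ··a··> s1
  s1 = a.(a.0 + a.(rec X. a.a.(a.0 + a.X))) → ··a··> s2
  s2 = a.0 + a.(rec X. a.a.(a.0 + a.X)) → ··a··> s0, ··a··> s3
  s3 = 0 → (no moves)
Reachable graph of Q (4 states):
  t0 = rec X. a.a.(b.0 + a.X) → ··a··> t1
  t1 = a.(b.0 + a.(rec X. a.a.(b.0 + a.X))) → ··a··> t2
  t2 = b.0 + a.(rec X. a.a.(b.0 + a.X)) → ··a··> t0, ··b··> t3
  t3 = 0 → (no moves)
Run σ = ⟨aab⟩ on Q: start {t0}
  step 1 (a): {t1}
  step 2 (a): {t2}
  step 3 (b): {t3}
  ✓ Q
Run σ = ⟨aab⟩ on P: start {s0}
  step 1 (a): {s1}
  step 2 (a): {s2}
  step 3 (b): ∅ (P stuck)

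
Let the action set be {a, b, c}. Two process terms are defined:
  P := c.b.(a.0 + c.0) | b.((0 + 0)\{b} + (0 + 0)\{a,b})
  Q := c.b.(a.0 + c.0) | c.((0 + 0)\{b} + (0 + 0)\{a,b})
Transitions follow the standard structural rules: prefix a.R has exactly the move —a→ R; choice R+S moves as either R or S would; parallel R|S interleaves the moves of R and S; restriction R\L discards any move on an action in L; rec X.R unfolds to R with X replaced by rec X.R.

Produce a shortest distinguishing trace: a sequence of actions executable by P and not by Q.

Reachable graph of P (8 states):
  p0 = c.b.(a.0 + c.0) | b.((0 + 0)\{b} + (0 + 0)\{a,b}) :: -b-> p1, -c-> p2
  p1 = c.b.(a.0 + c.0) | ((0 + 0)\{b} + (0 + 0)\{a,b}) :: -c-> p3
  p2 = b.(a.0 + c.0) | b.((0 + 0)\{b} + (0 + 0)\{a,b}) :: -b-> p3, -b-> p4
  p3 = b.(a.0 + c.0) | ((0 + 0)\{b} + (0 + 0)\{a,b}) :: -b-> p5
  p4 = (a.0 + c.0) | b.((0 + 0)\{b} + (0 + 0)\{a,b}) :: -a-> p6, -b-> p5, -c-> p6
  p5 = (a.0 + c.0) | ((0 + 0)\{b} + (0 + 0)\{a,b}) :: -a-> p7, -c-> p7
  p6 = 0 | b.((0 + 0)\{b} + (0 + 0)\{a,b}) :: -b-> p7
  p7 = 0 | ((0 + 0)\{b} + (0 + 0)\{a,b}) :: stopped
Reachable graph of Q (8 states):
  q0 = c.b.(a.0 + c.0) | c.((0 + 0)\{b} + (0 + 0)\{a,b}) :: -c-> q1, -c-> q2
  q1 = b.(a.0 + c.0) | c.((0 + 0)\{b} + (0 + 0)\{a,b}) :: -b-> q3, -c-> q4
  q2 = c.b.(a.0 + c.0) | ((0 + 0)\{b} + (0 + 0)\{a,b}) :: -c-> q4
  q3 = (a.0 + c.0) | c.((0 + 0)\{b} + (0 + 0)\{a,b}) :: -a-> q5, -c-> q5, -c-> q6
  q4 = b.(a.0 + c.0) | ((0 + 0)\{b} + (0 + 0)\{a,b}) :: -b-> q6
  q5 = 0 | c.((0 + 0)\{b} + (0 + 0)\{a,b}) :: -c-> q7
  q6 = (a.0 + c.0) | ((0 + 0)\{b} + (0 + 0)\{a,b}) :: -a-> q7, -c-> q7
  q7 = 0 | ((0 + 0)\{b} + (0 + 0)\{a,b}) :: stopped
Trace ⟨b⟩ through P, begin at {p0}:
  [1] b ⇒ {p1}
  — P admits the full trace.
Trace ⟨b⟩ through Q, begin at {q0}:
  [1] b ⇒ ∅  — Q cannot continue

b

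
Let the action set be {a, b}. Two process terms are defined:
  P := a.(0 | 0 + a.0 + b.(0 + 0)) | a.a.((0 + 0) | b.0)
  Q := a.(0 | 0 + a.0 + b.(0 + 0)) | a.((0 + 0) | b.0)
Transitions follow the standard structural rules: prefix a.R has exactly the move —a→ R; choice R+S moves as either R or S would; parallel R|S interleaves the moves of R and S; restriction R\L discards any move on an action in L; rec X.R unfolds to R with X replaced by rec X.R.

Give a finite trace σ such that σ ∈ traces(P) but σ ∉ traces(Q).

LTS(P): 16 reachable states
  m0 = a.(0 | 0 + a.0 + b.(0 + 0)) | a.a.((0 + 0) | b.0) :: --a--▸ m1, --a--▸ m2
  m1 = (0 | 0 + a.0 + b.(0 + 0)) | a.a.((0 + 0) | b.0) :: --a--▸ m3, --a--▸ m4, --b--▸ m5
  m2 = a.(0 | 0 + a.0 + b.(0 + 0)) | a.((0 + 0) | b.0) :: --a--▸ m3, --a--▸ m6
  m3 = (0 | 0 + a.0 + b.(0 + 0)) | a.((0 + 0) | b.0) :: --a--▸ m7, --a--▸ m8, --b--▸ m9
  m4 = 0 | a.a.((0 + 0) | b.0) :: --a--▸ m8
  m5 = (0 + 0) | a.a.((0 + 0) | b.0) :: --a--▸ m9
  m6 = a.(0 | 0 + a.0 + b.(0 + 0)) | ((0 + 0) | b.0) :: --a--▸ m7, --b--▸ m10
  m7 = (0 | 0 + a.0 + b.(0 + 0)) | ((0 + 0) | b.0) :: --a--▸ m11, --b--▸ m12, --b--▸ m13
  m8 = 0 | a.((0 + 0) | b.0) :: --a--▸ m11
  m9 = (0 + 0) | a.((0 + 0) | b.0) :: --a--▸ m12
  m10 = a.(0 | 0 + a.0 + b.(0 + 0)) | ((0 + 0) | 0) :: --a--▸ m13
  m11 = 0 | ((0 + 0) | b.0) :: --b--▸ m14
  m12 = (0 + 0) | ((0 + 0) | b.0) :: --b--▸ m15
  m13 = (0 | 0 + a.0 + b.(0 + 0)) | ((0 + 0) | 0) :: --a--▸ m14, --b--▸ m15
  m14 = 0 | ((0 + 0) | 0) :: deadlocked
  m15 = (0 + 0) | ((0 + 0) | 0) :: deadlocked
LTS(Q): 12 reachable states
  n0 = a.(0 | 0 + a.0 + b.(0 + 0)) | a.((0 + 0) | b.0) :: --a--▸ n1, --a--▸ n2
  n1 = (0 | 0 + a.0 + b.(0 + 0)) | a.((0 + 0) | b.0) :: --a--▸ n3, --a--▸ n4, --b--▸ n5
  n2 = a.(0 | 0 + a.0 + b.(0 + 0)) | ((0 + 0) | b.0) :: --a--▸ n3, --b--▸ n6
  n3 = (0 | 0 + a.0 + b.(0 + 0)) | ((0 + 0) | b.0) :: --a--▸ n7, --b--▸ n8, --b--▸ n9
  n4 = 0 | a.((0 + 0) | b.0) :: --a--▸ n7
  n5 = (0 + 0) | a.((0 + 0) | b.0) :: --a--▸ n8
  n6 = a.(0 | 0 + a.0 + b.(0 + 0)) | ((0 + 0) | 0) :: --a--▸ n9
  n7 = 0 | ((0 + 0) | b.0) :: --b--▸ n10
  n8 = (0 + 0) | ((0 + 0) | b.0) :: --b--▸ n11
  n9 = (0 | 0 + a.0 + b.(0 + 0)) | ((0 + 0) | 0) :: --a--▸ n10, --b--▸ n11
  n10 = 0 | ((0 + 0) | 0) :: deadlocked
  n11 = (0 + 0) | ((0 + 0) | 0) :: deadlocked
Trace ⟨aaaa⟩ through P, begin at {m0}:
  [1] a ⇒ {m1, m2}
  [2] a ⇒ {m3, m4, m6}
  [3] a ⇒ {m7, m8}
  [4] a ⇒ {m11}
  P completes σ.
Trace ⟨aaaa⟩ through Q, begin at {n0}:
  [1] a ⇒ {n1, n2}
  [2] a ⇒ {n3, n4}
  [3] a ⇒ {n7}
  [4] a ⇒ no successor for Q

aaaa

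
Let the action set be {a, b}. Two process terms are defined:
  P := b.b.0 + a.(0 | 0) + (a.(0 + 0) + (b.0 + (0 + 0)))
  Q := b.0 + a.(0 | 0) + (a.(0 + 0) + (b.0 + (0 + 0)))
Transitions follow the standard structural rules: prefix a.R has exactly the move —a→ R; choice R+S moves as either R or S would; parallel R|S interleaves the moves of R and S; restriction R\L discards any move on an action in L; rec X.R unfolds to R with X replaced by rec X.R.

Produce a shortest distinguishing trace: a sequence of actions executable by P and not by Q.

LTS(P): 5 reachable states
  s0 = b.b.0 + a.(0 | 0) + (a.(0 + 0) + (b.0 + (0 + 0))) | ··a··> s1, ··a··> s2, ··b··> s3, ··b··> s4
  s1 = 0 + 0 | (no moves)
  s2 = 0 | 0 | (no moves)
  s3 = 0 | (no moves)
  s4 = b.0 | ··b··> s3
LTS(Q): 4 reachable states
  t0 = b.0 + a.(0 | 0) + (a.(0 + 0) + (b.0 + (0 + 0))) | ··a··> t1, ··a··> t2, ··b··> t3
  t1 = 0 + 0 | (no moves)
  t2 = 0 | 0 | (no moves)
  t3 = 0 | (no moves)
Run σ = ⟨bb⟩ on P: start {s0}
  step 1 (b): {s3, s4}
  step 2 (b): {s3}
  — P admits the full trace.
Run σ = ⟨bb⟩ on Q: start {t0}
  step 1 (b): {t3}
  step 2 (b): ∅ (Q stuck)

bb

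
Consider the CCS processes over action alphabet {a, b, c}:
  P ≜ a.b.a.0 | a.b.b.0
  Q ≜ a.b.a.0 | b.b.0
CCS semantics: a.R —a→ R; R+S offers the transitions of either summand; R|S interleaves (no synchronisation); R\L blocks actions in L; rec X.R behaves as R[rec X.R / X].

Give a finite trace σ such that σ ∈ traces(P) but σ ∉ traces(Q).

P's transition system — 16 states:
  u0 = a.b.a.0 | a.b.b.0 ⊢ -a-> u1, -a-> u2
  u1 = a.b.a.0 | b.b.0 ⊢ -a-> u3, -b-> u4
  u2 = b.a.0 | a.b.b.0 ⊢ -a-> u3, -b-> u5
  u3 = b.a.0 | b.b.0 ⊢ -b-> u6, -b-> u7
  u4 = a.b.a.0 | b.0 ⊢ -a-> u7, -b-> u8
  u5 = a.0 | a.b.b.0 ⊢ -a-> u6, -a-> u9
  u6 = a.0 | b.b.0 ⊢ -a-> u10, -b-> u11
  u7 = b.a.0 | b.0 ⊢ -b-> u11, -b-> u12
  u8 = a.b.a.0 | 0 ⊢ -a-> u12
  u9 = 0 | a.b.b.0 ⊢ -a-> u10
  u10 = 0 | b.b.0 ⊢ -b-> u13
  u11 = a.0 | b.0 ⊢ -a-> u13, -b-> u14
  u12 = b.a.0 | 0 ⊢ -b-> u14
  u13 = 0 | b.0 ⊢ -b-> u15
  u14 = a.0 | 0 ⊢ -a-> u15
  u15 = 0 | 0 ⊢ (no moves)
Q's transition system — 12 states:
  v0 = a.b.a.0 | b.b.0 ⊢ -a-> v1, -b-> v2
  v1 = b.a.0 | b.b.0 ⊢ -b-> v3, -b-> v4
  v2 = a.b.a.0 | b.0 ⊢ -a-> v4, -b-> v5
  v3 = a.0 | b.b.0 ⊢ -a-> v6, -b-> v7
  v4 = b.a.0 | b.0 ⊢ -b-> v7, -b-> v8
  v5 = a.b.a.0 | 0 ⊢ -a-> v8
  v6 = 0 | b.b.0 ⊢ -b-> v9
  v7 = a.0 | b.0 ⊢ -a-> v9, -b-> v10
  v8 = b.a.0 | 0 ⊢ -b-> v10
  v9 = 0 | b.0 ⊢ -b-> v11
  v10 = a.0 | 0 ⊢ -a-> v11
  v11 = 0 | 0 ⊢ (no moves)
Trace ⟨aa⟩ through P, begin at {u0}:
  step 1 (a): {u1, u2}
  step 2 (a): {u3}
  ✓ P
Trace ⟨aa⟩ through Q, begin at {v0}:
  step 1 (a): {v1}
  step 2 (a): no successor for Q

aa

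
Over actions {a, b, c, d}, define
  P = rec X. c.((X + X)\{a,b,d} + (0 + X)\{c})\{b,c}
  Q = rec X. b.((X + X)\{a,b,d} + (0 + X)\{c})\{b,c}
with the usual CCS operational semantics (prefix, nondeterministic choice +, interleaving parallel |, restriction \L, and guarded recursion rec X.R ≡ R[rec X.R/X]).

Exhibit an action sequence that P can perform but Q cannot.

c

Reachable graph of P (2 states):
  u0 = rec X. c.((X + X)\{a,b,d} + (0 + X)\{c})\{b,c} ⊢ --c--▸ u1
  u1 = (((rec X. c.((X + X)\{a,b,d} + (0 + X)\{c})\{b,c}) + (rec X. c.((X + X)\{a,b,d} + (0 + X)\{c})\{b,c}))\{a,b,d} + (0 + (rec X. c.((X + X)\{a,b,d} + (0 + X)\{c})\{b,c}))\{c})\{b,c} ⊢ ∅
Reachable graph of Q (2 states):
  v0 = rec X. b.((X + X)\{a,b,d} + (0 + X)\{c})\{b,c} ⊢ --b--▸ v1
  v1 = (((rec X. b.((X + X)\{a,b,d} + (0 + X)\{c})\{b,c}) + (rec X. b.((X + X)\{a,b,d} + (0 + X)\{c})\{b,c}))\{a,b,d} + (0 + (rec X. b.((X + X)\{a,b,d} + (0 + X)\{c})\{b,c}))\{c})\{b,c} ⊢ ∅
Trace ⟨c⟩ through P, begin at {u0}:
  after c @ step 1: {u1}
  — P admits the full trace.
Trace ⟨c⟩ through Q, begin at {v0}:
  after c @ step 1: no successor for Q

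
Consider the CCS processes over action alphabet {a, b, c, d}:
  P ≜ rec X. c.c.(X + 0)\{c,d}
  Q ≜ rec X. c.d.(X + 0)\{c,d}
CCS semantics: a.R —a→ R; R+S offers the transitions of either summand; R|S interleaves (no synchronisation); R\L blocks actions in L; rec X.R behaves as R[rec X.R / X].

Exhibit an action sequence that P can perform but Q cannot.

Reachable graph of P (3 states):
  u0 = rec X. c.c.(X + 0)\{c,d} has moves --c--▸ u1
  u1 = c.((rec X. c.c.(X + 0)\{c,d}) + 0)\{c,d} has moves --c--▸ u2
  u2 = ((rec X. c.c.(X + 0)\{c,d}) + 0)\{c,d} has moves deadlocked
Reachable graph of Q (3 states):
  v0 = rec X. c.d.(X + 0)\{c,d} has moves --c--▸ v1
  v1 = d.((rec X. c.d.(X + 0)\{c,d}) + 0)\{c,d} has moves --d--▸ v2
  v2 = ((rec X. c.d.(X + 0)\{c,d}) + 0)\{c,d} has moves deadlocked
Run σ = ⟨cc⟩ on P: start {u0}
  step 1 (c): {u1}
  step 2 (c): {u2}
  P completes σ.
Run σ = ⟨cc⟩ on Q: start {v0}
  step 1 (c): {v1}
  step 2 (c): no successor for Q

cc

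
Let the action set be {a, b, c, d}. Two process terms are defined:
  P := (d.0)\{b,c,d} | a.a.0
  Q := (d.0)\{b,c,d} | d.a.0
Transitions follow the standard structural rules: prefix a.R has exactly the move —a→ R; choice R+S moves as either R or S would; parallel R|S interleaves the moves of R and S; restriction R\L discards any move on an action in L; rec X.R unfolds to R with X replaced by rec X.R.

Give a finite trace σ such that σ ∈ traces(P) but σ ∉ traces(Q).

LTS(P): 3 reachable states
  m0 = (d.0)\{b,c,d} | a.a.0 → =a=> m1
  m1 = (d.0)\{b,c,d} | a.0 → =a=> m2
  m2 = (d.0)\{b,c,d} | 0 → ·
LTS(Q): 3 reachable states
  n0 = (d.0)\{b,c,d} | d.a.0 → =d=> n1
  n1 = (d.0)\{b,c,d} | a.0 → =a=> n2
  n2 = (d.0)\{b,c,d} | 0 → ·
Trace ⟨a⟩ through P, begin at {m0}:
  after a @ step 1: {m1}
  P completes σ.
Trace ⟨a⟩ through Q, begin at {n0}:
  after a @ step 1: ∅  — Q cannot continue

a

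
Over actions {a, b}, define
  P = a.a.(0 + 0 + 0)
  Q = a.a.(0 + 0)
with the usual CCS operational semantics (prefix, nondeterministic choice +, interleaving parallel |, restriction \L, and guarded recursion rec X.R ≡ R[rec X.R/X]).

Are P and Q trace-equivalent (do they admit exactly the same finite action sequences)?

YES

Reachable graph of P (3 states):
  u0 = a.a.(0 + 0 + 0) | --a--▸ u1
  u1 = a.(0 + 0 + 0) | --a--▸ u2
  u2 = 0 + 0 + 0 | ∅
Reachable graph of Q (3 states):
  v0 = a.a.(0 + 0) | --a--▸ v1
  v1 = a.(0 + 0) | --a--▸ v2
  v2 = 0 + 0 | ∅
Partition-refinement fixed point:
  B0 = {u0, v0}
  B1 = {u1, v1}
  B2 = {u2, v2}
u0 ∈ B0, v0 ∈ B0 → same block
Bisimilar ⇒ trace-equivalent.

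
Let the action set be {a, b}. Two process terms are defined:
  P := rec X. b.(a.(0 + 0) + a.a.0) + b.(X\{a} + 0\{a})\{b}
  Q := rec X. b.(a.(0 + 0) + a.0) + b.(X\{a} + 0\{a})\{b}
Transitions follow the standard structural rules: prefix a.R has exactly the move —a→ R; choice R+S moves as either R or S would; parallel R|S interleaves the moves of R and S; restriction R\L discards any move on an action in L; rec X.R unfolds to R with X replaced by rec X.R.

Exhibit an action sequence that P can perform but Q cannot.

baa

Reachable graph of P (6 states):
  s0 = rec X. b.(a.(0 + 0) + a.a.0) + b.(X\{a} + 0\{a})\{b} | --b--▸ s1, --b--▸ s2
  s1 = ((rec X. b.(a.(0 + 0) + a.a.0) + b.(X\{a} + 0\{a})\{b})\{a} + 0\{a})\{b} | (no moves)
  s2 = a.(0 + 0) + a.a.0 | --a--▸ s3, --a--▸ s4
  s3 = 0 + 0 | (no moves)
  s4 = a.0 | --a--▸ s5
  s5 = 0 | (no moves)
Reachable graph of Q (5 states):
  t0 = rec X. b.(a.(0 + 0) + a.0) + b.(X\{a} + 0\{a})\{b} | --b--▸ t1, --b--▸ t2
  t1 = ((rec X. b.(a.(0 + 0) + a.0) + b.(X\{a} + 0\{a})\{b})\{a} + 0\{a})\{b} | (no moves)
  t2 = a.(0 + 0) + a.0 | --a--▸ t3, --a--▸ t4
  t3 = 0 | (no moves)
  t4 = 0 + 0 | (no moves)
Trace ⟨baa⟩ through P, begin at {s0}:
  [1] b ⇒ {s1, s2}
  [2] a ⇒ {s3, s4}
  [3] a ⇒ {s5}
  ✓ P
Trace ⟨baa⟩ through Q, begin at {t0}:
  [1] b ⇒ {t1, t2}
  [2] a ⇒ {t3, t4}
  [3] a ⇒ no successor for Q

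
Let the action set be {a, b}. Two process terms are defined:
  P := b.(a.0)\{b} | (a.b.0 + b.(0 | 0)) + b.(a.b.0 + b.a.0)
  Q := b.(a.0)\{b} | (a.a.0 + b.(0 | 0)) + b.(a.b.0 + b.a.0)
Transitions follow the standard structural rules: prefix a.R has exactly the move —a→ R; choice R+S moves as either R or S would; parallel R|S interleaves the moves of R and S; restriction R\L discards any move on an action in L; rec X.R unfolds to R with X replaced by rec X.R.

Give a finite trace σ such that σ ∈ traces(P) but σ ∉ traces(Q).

LTS(P): 16 reachable states
  m0 = b.(a.0)\{b} | (a.b.0 + b.(0 | 0)) + b.(a.b.0 + b.a.0) has moves ··a··> m1, ··b··> m2, ··b··> m3, ··b··> m4
  m1 = b.(a.0)\{b} | b.0 has moves ··b··> m5, ··b··> m6
  m2 = (a.0)\{b} | (a.b.0 + b.(0 | 0)) has moves ··a··> m5, ··a··> m7, ··b··> m8
  m3 = a.b.0 + b.a.0 has moves ··a··> m9, ··b··> m10
  m4 = b.(a.0)\{b} | (0 | 0) has moves ··b··> m8
  m5 = (a.0)\{b} | b.0 has moves ··a··> m11, ··b··> m12
  m6 = b.(a.0)\{b} | 0 has moves ··b··> m12
  m7 = 0\{b} | (a.b.0 + b.(0 | 0)) has moves ··a··> m11, ··b··> m13
  m8 = (a.0)\{b} | (0 | 0) has moves ··a··> m13
  m9 = b.0 has moves ··b··> m14
  m10 = a.0 has moves ··a··> m14
  m11 = 0\{b} | b.0 has moves ··b··> m15
  m12 = (a.0)\{b} | 0 has moves ··a··> m15
  m13 = 0\{b} | (0 | 0) has moves stopped
  m14 = 0 has moves stopped
  m15 = 0\{b} | 0 has moves stopped
LTS(Q): 16 reachable states
  n0 = b.(a.0)\{b} | (a.a.0 + b.(0 | 0)) + b.(a.b.0 + b.a.0) has moves ··a··> n1, ··b··> n2, ··b··> n3, ··b··> n4
  n1 = b.(a.0)\{b} | a.0 has moves ··a··> n5, ··b··> n6
  n2 = (a.0)\{b} | (a.a.0 + b.(0 | 0)) has moves ··a··> n6, ··a··> n7, ··b··> n8
  n3 = a.b.0 + b.a.0 has moves ··a··> n9, ··b··> n10
  n4 = b.(a.0)\{b} | (0 | 0) has moves ··b··> n8
  n5 = b.(a.0)\{b} | 0 has moves ··b··> n11
  n6 = (a.0)\{b} | a.0 has moves ··a··> n11, ··a··> n12
  n7 = 0\{b} | (a.a.0 + b.(0 | 0)) has moves ··a··> n12, ··b··> n13
  n8 = (a.0)\{b} | (0 | 0) has moves ··a··> n13
  n9 = b.0 has moves ··b··> n14
  n10 = a.0 has moves ··a··> n14
  n11 = (a.0)\{b} | 0 has moves ··a··> n15
  n12 = 0\{b} | a.0 has moves ··a··> n15
  n13 = 0\{b} | (0 | 0) has moves stopped
  n14 = 0 has moves stopped
  n15 = 0\{b} | 0 has moves stopped
Executing abb from P (initial set {m0}):
  step 1 (a): {m1}
  step 2 (b): {m5, m6}
  step 3 (b): {m12}
  ✓ P
Executing abb from Q (initial set {n0}):
  step 1 (a): {n1}
  step 2 (b): {n6}
  step 3 (b): ∅ (Q stuck)

abb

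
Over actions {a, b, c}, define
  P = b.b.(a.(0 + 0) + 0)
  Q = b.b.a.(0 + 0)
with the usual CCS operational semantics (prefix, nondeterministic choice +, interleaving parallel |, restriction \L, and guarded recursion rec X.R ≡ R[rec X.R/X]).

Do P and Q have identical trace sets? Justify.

P's transition system — 4 states:
  m0 = b.b.(a.(0 + 0) + 0) :: —b→ m1
  m1 = b.(a.(0 + 0) + 0) :: —b→ m2
  m2 = a.(0 + 0) + 0 :: —a→ m3
  m3 = 0 + 0 :: ∅
Q's transition system — 4 states:
  n0 = b.b.a.(0 + 0) :: —b→ n1
  n1 = b.a.(0 + 0) :: —b→ n2
  n2 = a.(0 + 0) :: —a→ n3
  n3 = 0 + 0 :: ∅
Coarsest stable partition (strong bisimilarity classes):
  B0 = {m0, n0}
  B1 = {m1, n1}
  B2 = {m2, n2}
  B3 = {m3, n3}
m0 ∈ B0, n0 ∈ B0 → same block
Bisimilar ⇒ trace-equivalent.

traces(P) = traces(Q)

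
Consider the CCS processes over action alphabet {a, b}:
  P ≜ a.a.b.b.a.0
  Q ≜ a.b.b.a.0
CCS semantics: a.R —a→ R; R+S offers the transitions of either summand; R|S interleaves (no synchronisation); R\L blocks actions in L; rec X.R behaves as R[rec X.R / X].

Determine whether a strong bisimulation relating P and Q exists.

NO

P's transition system — 6 states:
  s0 = a.a.b.b.a.0 has moves --a--▸ s1
  s1 = a.b.b.a.0 has moves --a--▸ s2
  s2 = b.b.a.0 has moves --b--▸ s3
  s3 = b.a.0 has moves --b--▸ s4
  s4 = a.0 has moves --a--▸ s5
  s5 = 0 has moves ∅
Q's transition system — 5 states:
  t0 = a.b.b.a.0 has moves --a--▸ t1
  t1 = b.b.a.0 has moves --b--▸ t2
  t2 = b.a.0 has moves --b--▸ t3
  t3 = a.0 has moves --a--▸ t4
  t4 = 0 has moves ∅
Partition-refinement fixed point:
  B0 = {s0}
  B1 = {s1, t0}
  B2 = {s2, t1}
  B3 = {s3, t2}
  B4 = {s4, t3}
  B5 = {s5, t4}
s0 ∈ B0, t0 ∈ B1 → different blocks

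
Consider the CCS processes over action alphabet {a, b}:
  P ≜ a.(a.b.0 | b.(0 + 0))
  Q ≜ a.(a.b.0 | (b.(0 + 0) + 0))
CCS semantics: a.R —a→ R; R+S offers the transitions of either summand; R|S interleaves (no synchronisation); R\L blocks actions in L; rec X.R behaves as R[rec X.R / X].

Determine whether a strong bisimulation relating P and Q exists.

LTS(P): 7 reachable states
  p0 = a.(a.b.0 | b.(0 + 0)) | -a-> p1
  p1 = a.b.0 | b.(0 + 0) | -a-> p2, -b-> p3
  p2 = b.0 | b.(0 + 0) | -b-> p4, -b-> p5
  p3 = a.b.0 | (0 + 0) | -a-> p5
  p4 = 0 | b.(0 + 0) | -b-> p6
  p5 = b.0 | (0 + 0) | -b-> p6
  p6 = 0 | (0 + 0) | stopped
LTS(Q): 7 reachable states
  q0 = a.(a.b.0 | (b.(0 + 0) + 0)) | -a-> q1
  q1 = a.b.0 | (b.(0 + 0) + 0) | -a-> q2, -b-> q3
  q2 = b.0 | (b.(0 + 0) + 0) | -b-> q4, -b-> q5
  q3 = a.b.0 | (0 + 0) | -a-> q5
  q4 = 0 | (b.(0 + 0) + 0) | -b-> q6
  q5 = b.0 | (0 + 0) | -b-> q6
  q6 = 0 | (0 + 0) | stopped
Bisimilarity quotient blocks:
  B0 = {p0, q0}
  B1 = {p1, q1}
  B2 = {p2, q2}
  B3 = {p4, p5, q4, q5}
  B4 = {p6, q6}
  B5 = {p3, q3}
p0 ∈ B0, q0 ∈ B0 → same block

P ~ Q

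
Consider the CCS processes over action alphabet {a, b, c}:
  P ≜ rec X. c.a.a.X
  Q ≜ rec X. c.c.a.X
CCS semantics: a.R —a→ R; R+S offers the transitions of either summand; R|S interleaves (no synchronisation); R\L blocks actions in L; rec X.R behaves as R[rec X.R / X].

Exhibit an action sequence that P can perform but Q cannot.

ca

Reachable graph of P (3 states):
  p0 = rec X. c.a.a.X | -c-> p1
  p1 = a.a.(rec X. c.a.a.X) | -a-> p2
  p2 = a.(rec X. c.a.a.X) | -a-> p0
Reachable graph of Q (3 states):
  q0 = rec X. c.c.a.X | -c-> q1
  q1 = c.a.(rec X. c.c.a.X) | -c-> q2
  q2 = a.(rec X. c.c.a.X) | -a-> q0
Executing ca from P (initial set {p0}):
  step 1 (c): {p1}
  step 2 (a): {p2}
  ✓ P
Executing ca from Q (initial set {q0}):
  step 1 (c): {q1}
  step 2 (a): no successor for Q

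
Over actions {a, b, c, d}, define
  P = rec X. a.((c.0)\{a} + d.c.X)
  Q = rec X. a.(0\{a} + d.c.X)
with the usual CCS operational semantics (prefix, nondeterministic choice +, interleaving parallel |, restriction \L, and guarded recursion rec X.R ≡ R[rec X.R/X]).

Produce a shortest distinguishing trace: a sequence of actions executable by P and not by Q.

P's transition system — 4 states:
  s0 = rec X. a.((c.0)\{a} + d.c.X) has moves -a-> s1
  s1 = (c.0)\{a} + d.c.(rec X. a.((c.0)\{a} + d.c.X)) has moves -c-> s2, -d-> s3
  s2 = 0\{a} has moves (no moves)
  s3 = c.(rec X. a.((c.0)\{a} + d.c.X)) has moves -c-> s0
Q's transition system — 3 states:
  t0 = rec X. a.(0\{a} + d.c.X) has moves -a-> t1
  t1 = 0\{a} + d.c.(rec X. a.(0\{a} + d.c.X)) has moves -d-> t2
  t2 = c.(rec X. a.(0\{a} + d.c.X)) has moves -c-> t0
Trace ⟨ac⟩ through P, begin at {s0}:
  [1] a ⇒ {s1}
  [2] c ⇒ {s2}
  ✓ P
Trace ⟨ac⟩ through Q, begin at {t0}:
  [1] a ⇒ {t1}
  [2] c ⇒ no successor for Q

ac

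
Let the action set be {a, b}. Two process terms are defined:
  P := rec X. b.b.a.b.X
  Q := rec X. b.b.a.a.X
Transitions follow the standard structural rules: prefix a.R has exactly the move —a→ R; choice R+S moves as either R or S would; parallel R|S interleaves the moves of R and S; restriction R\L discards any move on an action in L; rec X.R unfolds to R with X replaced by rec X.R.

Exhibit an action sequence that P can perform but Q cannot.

bbab

P's transition system — 4 states:
  m0 = rec X. b.b.a.b.X :: =b=> m1
  m1 = b.a.b.(rec X. b.b.a.b.X) :: =b=> m2
  m2 = a.b.(rec X. b.b.a.b.X) :: =a=> m3
  m3 = b.(rec X. b.b.a.b.X) :: =b=> m0
Q's transition system — 4 states:
  n0 = rec X. b.b.a.a.X :: =b=> n1
  n1 = b.a.a.(rec X. b.b.a.a.X) :: =b=> n2
  n2 = a.a.(rec X. b.b.a.a.X) :: =a=> n3
  n3 = a.(rec X. b.b.a.a.X) :: =a=> n0
Executing bbab from P (initial set {m0}):
  after b @ step 1: {m1}
  after b @ step 2: {m2}
  after a @ step 3: {m3}
  after b @ step 4: {m0}
  — P admits the full trace.
Executing bbab from Q (initial set {n0}):
  after b @ step 1: {n1}
  after b @ step 2: {n2}
  after a @ step 3: {n3}
  after b @ step 4: ∅  — Q cannot continue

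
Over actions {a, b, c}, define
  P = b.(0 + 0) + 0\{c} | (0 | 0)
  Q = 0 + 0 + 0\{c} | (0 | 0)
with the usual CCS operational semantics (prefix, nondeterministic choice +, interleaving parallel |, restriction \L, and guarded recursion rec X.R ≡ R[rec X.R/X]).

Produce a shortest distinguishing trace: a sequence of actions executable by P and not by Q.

b

Reachable graph of P (2 states):
  m0 = b.(0 + 0) + 0\{c} | (0 | 0) → -b-> m1
  m1 = 0 + 0 → deadlocked
Reachable graph of Q (1 states):
  n0 = 0 + 0 + 0\{c} | (0 | 0) → deadlocked
Run σ = ⟨b⟩ on P: start {m0}
  step 1 (b): {m1}
  P completes σ.
Run σ = ⟨b⟩ on Q: start {n0}
  step 1 (b): ∅  — Q cannot continue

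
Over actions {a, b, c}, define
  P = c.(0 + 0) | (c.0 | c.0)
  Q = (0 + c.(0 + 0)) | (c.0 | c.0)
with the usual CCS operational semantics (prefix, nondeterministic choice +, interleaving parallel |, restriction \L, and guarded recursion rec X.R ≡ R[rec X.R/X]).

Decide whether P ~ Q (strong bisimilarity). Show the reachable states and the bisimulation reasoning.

P ~ Q

LTS(P): 8 reachable states
  u0 = c.(0 + 0) | (c.0 | c.0) :: -c-> u1, -c-> u2, -c-> u3
  u1 = (0 + 0) | (c.0 | c.0) :: -c-> u4, -c-> u5
  u2 = c.(0 + 0) | (0 | c.0) :: -c-> u4, -c-> u6
  u3 = c.(0 + 0) | (c.0 | 0) :: -c-> u5, -c-> u6
  u4 = (0 + 0) | (0 | c.0) :: -c-> u7
  u5 = (0 + 0) | (c.0 | 0) :: -c-> u7
  u6 = c.(0 + 0) | (0 | 0) :: -c-> u7
  u7 = (0 + 0) | (0 | 0) :: ·
LTS(Q): 8 reachable states
  v0 = (0 + c.(0 + 0)) | (c.0 | c.0) :: -c-> v1, -c-> v2, -c-> v3
  v1 = (0 + 0) | (c.0 | c.0) :: -c-> v4, -c-> v5
  v2 = (0 + c.(0 + 0)) | (0 | c.0) :: -c-> v4, -c-> v6
  v3 = (0 + c.(0 + 0)) | (c.0 | 0) :: -c-> v5, -c-> v6
  v4 = (0 + 0) | (0 | c.0) :: -c-> v7
  v5 = (0 + 0) | (c.0 | 0) :: -c-> v7
  v6 = (0 + c.(0 + 0)) | (0 | 0) :: -c-> v7
  v7 = (0 + 0) | (0 | 0) :: ·
Coarsest stable partition (strong bisimilarity classes):
  B0 = {u0, v0}
  B1 = {u1, u2, u3, v1, v2, v3}
  B2 = {u4, u5, u6, v4, v5, v6}
  B3 = {u7, v7}
u0 ∈ B0, v0 ∈ B0 → same block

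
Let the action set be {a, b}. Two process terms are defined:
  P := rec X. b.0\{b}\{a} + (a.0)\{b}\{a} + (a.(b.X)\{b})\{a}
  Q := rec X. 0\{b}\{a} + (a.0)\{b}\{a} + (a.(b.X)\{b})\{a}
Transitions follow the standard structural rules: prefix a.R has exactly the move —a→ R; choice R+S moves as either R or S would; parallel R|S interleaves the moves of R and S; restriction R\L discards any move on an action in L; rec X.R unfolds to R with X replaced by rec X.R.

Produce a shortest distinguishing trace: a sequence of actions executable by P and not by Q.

b

LTS(P): 2 reachable states
  u0 = rec X. b.0\{b}\{a} + (a.0)\{b}\{a} + (a.(b.X)\{b})\{a} has moves ··b··> u1
  u1 = 0\{b}\{a} has moves ·
LTS(Q): 1 reachable states
  v0 = rec X. 0\{b}\{a} + (a.0)\{b}\{a} + (a.(b.X)\{b})\{a} has moves ·
Trace ⟨b⟩ through P, begin at {u0}:
  [1] b ⇒ {u1}
  ✓ P
Trace ⟨b⟩ through Q, begin at {v0}:
  [1] b ⇒ ∅  — Q cannot continue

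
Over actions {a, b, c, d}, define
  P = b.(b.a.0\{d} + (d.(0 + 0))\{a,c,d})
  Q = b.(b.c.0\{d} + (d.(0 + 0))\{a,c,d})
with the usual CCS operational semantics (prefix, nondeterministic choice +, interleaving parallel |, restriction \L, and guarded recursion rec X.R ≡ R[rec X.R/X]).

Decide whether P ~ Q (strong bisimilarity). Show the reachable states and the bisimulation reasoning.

P's transition system — 4 states:
  u0 = b.(b.a.0\{d} + (d.(0 + 0))\{a,c,d}) | --b--▸ u1
  u1 = b.a.0\{d} + (d.(0 + 0))\{a,c,d} | --b--▸ u2
  u2 = a.0\{d} | --a--▸ u3
  u3 = 0\{d} | ·
Q's transition system — 4 states:
  v0 = b.(b.c.0\{d} + (d.(0 + 0))\{a,c,d}) | --b--▸ v1
  v1 = b.c.0\{d} + (d.(0 + 0))\{a,c,d} | --b--▸ v2
  v2 = c.0\{d} | --c--▸ v3
  v3 = 0\{d} | ·
Partition-refinement fixed point:
  B0 = {u0}
  B1 = {u1}
  B2 = {u2}
  B3 = {u3, v3}
  B4 = {v0}
  B5 = {v1}
  B6 = {v2}
u0 ∈ B0, v0 ∈ B4 → different blocks

P ≁ Q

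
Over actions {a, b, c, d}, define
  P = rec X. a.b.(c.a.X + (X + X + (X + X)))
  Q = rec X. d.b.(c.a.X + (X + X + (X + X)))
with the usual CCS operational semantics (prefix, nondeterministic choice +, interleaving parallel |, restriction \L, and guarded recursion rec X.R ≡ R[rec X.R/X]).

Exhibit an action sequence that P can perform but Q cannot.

a

LTS(P): 4 reachable states
  m0 = rec X. a.b.(c.a.X + (X + X + (X + X))) ⊢ --a--▸ m1
  m1 = b.(c.a.(rec X. a.b.(c.a.X + (X + X + (X + X)))) + ((rec X. a.b.(c.a.X + (X + X + (X + X)))) + (rec X. a.b.(c.a.X + (X + X + (X + X)))) + ((rec X. a.b.(c.a.X + (X + X + (X + X)))) + (rec X. a.b.(c.a.X + (X + X + (X + X))))))) ⊢ --b--▸ m2
  m2 = c.a.(rec X. a.b.(c.a.X + (X + X + (X + X)))) + ((rec X. a.b.(c.a.X + (X + X + (X + X)))) + (rec X. a.b.(c.a.X + (X + X + (X + X)))) + ((rec X. a.b.(c.a.X + (X + X + (X + X)))) + (rec X. a.b.(c.a.X + (X + X + (X + X)))))) ⊢ --a--▸ m1, --c--▸ m3
  m3 = a.(rec X. a.b.(c.a.X + (X + X + (X + X)))) ⊢ --a--▸ m0
LTS(Q): 4 reachable states
  n0 = rec X. d.b.(c.a.X + (X + X + (X + X))) ⊢ --d--▸ n1
  n1 = b.(c.a.(rec X. d.b.(c.a.X + (X + X + (X + X)))) + ((rec X. d.b.(c.a.X + (X + X + (X + X)))) + (rec X. d.b.(c.a.X + (X + X + (X + X)))) + ((rec X. d.b.(c.a.X + (X + X + (X + X)))) + (rec X. d.b.(c.a.X + (X + X + (X + X))))))) ⊢ --b--▸ n2
  n2 = c.a.(rec X. d.b.(c.a.X + (X + X + (X + X)))) + ((rec X. d.b.(c.a.X + (X + X + (X + X)))) + (rec X. d.b.(c.a.X + (X + X + (X + X)))) + ((rec X. d.b.(c.a.X + (X + X + (X + X)))) + (rec X. d.b.(c.a.X + (X + X + (X + X)))))) ⊢ --c--▸ n3, --d--▸ n1
  n3 = a.(rec X. d.b.(c.a.X + (X + X + (X + X)))) ⊢ --a--▸ n0
Executing a from P (initial set {m0}):
  after a @ step 1: {m1}
  — P admits the full trace.
Executing a from Q (initial set {n0}):
  after a @ step 1: ∅  — Q cannot continue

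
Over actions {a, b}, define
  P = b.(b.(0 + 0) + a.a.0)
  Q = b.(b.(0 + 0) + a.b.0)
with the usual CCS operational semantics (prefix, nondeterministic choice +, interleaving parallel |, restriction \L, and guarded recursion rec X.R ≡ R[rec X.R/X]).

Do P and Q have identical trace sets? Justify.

trace-distinct — witness ⟨baa⟩

P's transition system — 5 states:
  p0 = b.(b.(0 + 0) + a.a.0) → --b--▸ p1
  p1 = b.(0 + 0) + a.a.0 → --a--▸ p2, --b--▸ p3
  p2 = a.0 → --a--▸ p4
  p3 = 0 + 0 → ·
  p4 = 0 → ·
Q's transition system — 5 states:
  q0 = b.(b.(0 + 0) + a.b.0) → --b--▸ q1
  q1 = b.(0 + 0) + a.b.0 → --a--▸ q2, --b--▸ q3
  q2 = b.0 → --b--▸ q4
  q3 = 0 + 0 → ·
  q4 = 0 → ·
Executing baa from P (initial set {p0}):
  after b @ step 1: {p1}
  after a @ step 2: {p2}
  after a @ step 3: {p4}
  P completes σ.
Executing baa from Q (initial set {q0}):
  after b @ step 1: {q1}
  after a @ step 2: {q2}
  after a @ step 3: ∅ (Q stuck)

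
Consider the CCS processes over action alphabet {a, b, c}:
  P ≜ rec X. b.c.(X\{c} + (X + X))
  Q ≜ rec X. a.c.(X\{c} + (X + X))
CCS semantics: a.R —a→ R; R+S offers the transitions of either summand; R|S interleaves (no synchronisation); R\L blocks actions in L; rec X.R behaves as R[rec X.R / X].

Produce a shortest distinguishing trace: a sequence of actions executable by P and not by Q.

Reachable graph of P (4 states):
  u0 = rec X. b.c.(X\{c} + (X + X)) ⊢ --b--▸ u1
  u1 = c.((rec X. b.c.(X\{c} + (X + X)))\{c} + ((rec X. b.c.(X\{c} + (X + X))) + (rec X. b.c.(X\{c} + (X + X))))) ⊢ --c--▸ u2
  u2 = (rec X. b.c.(X\{c} + (X + X)))\{c} + ((rec X. b.c.(X\{c} + (X + X))) + (rec X. b.c.(X\{c} + (X + X)))) ⊢ --b--▸ u1, --b--▸ u3
  u3 = (c.((rec X. b.c.(X\{c} + (X + X)))\{c} + ((rec X. b.c.(X\{c} + (X + X))) + (rec X. b.c.(X\{c} + (X + X))))))\{c} ⊢ (no moves)
Reachable graph of Q (4 states):
  v0 = rec X. a.c.(X\{c} + (X + X)) ⊢ --a--▸ v1
  v1 = c.((rec X. a.c.(X\{c} + (X + X)))\{c} + ((rec X. a.c.(X\{c} + (X + X))) + (rec X. a.c.(X\{c} + (X + X))))) ⊢ --c--▸ v2
  v2 = (rec X. a.c.(X\{c} + (X + X)))\{c} + ((rec X. a.c.(X\{c} + (X + X))) + (rec X. a.c.(X\{c} + (X + X)))) ⊢ --a--▸ v1, --a--▸ v3
  v3 = (c.((rec X. a.c.(X\{c} + (X + X)))\{c} + ((rec X. a.c.(X\{c} + (X + X))) + (rec X. a.c.(X\{c} + (X + X))))))\{c} ⊢ (no moves)
Trace ⟨b⟩ through P, begin at {u0}:
  after b @ step 1: {u1}
  P completes σ.
Trace ⟨b⟩ through Q, begin at {v0}:
  after b @ step 1: no successor for Q

b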